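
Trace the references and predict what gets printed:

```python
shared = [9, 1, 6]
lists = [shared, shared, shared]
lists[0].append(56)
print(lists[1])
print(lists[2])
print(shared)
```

Key concept: list of same reference.
Step by step:
`shared = [9, 1, 6]` → shared = [9, 1, 6]
`lists = [shared, shared, shared]` → lists = [[9, 1, 6], [9, 1, 6], [9, 1, 6]]
`lists[0].append(56)` → shared = [9, 1, 6, 56]; lists = [[9, 1, 6, 56], [9, 1, 6, 56], [9, 1, 6, 56]]
`print(lists[1])` → prints [9, 1, 6, 56]
`print(lists[2])` → prints [9, 1, 6, 56]
`print(shared)` → prints [9, 1, 6, 56]

Answer:
[9, 1, 6, 56]
[9, 1, 6, 56]
[9, 1, 6, 56]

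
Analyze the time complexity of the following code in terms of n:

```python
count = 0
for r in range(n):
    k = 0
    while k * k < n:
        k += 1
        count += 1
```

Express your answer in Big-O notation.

Each loop level contributes: n × √n. Multiplying the contributions gives O(n√n).

Answer: O(n√n)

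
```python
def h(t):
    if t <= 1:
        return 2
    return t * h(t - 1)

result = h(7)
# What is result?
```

h(7) = 7 * 6 * 5 * 4 * 3 * 2 * 2 = 10080

Answer: 10080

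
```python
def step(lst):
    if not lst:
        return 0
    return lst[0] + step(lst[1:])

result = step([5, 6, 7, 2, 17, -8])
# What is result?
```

5 + 6 + 7 + 2 + 17 + (-8) + 0 = 29

Answer: 29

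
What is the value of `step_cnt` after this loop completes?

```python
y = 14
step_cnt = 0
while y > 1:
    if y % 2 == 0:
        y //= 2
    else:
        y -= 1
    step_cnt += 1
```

Steps to reduce 14 to 1
`step_cnt` takes the values: 0 → 1 → 2 → 3 → 4 → 5

Answer: 5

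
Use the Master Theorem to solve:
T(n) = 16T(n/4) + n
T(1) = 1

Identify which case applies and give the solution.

a=16, b=4, f(n)=n. log_4(16) = 2. Since c=1 < 2, Case 1 applies: T(n) = Θ(n^log_b(a)) = O(n^2).

Answer: O(n^2) - Case 1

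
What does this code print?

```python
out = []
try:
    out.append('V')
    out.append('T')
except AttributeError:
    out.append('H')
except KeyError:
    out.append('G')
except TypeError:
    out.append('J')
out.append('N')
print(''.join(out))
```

Execution trace: 'V' (try body) → 'T' (try body, no exception) → 'N' (after the try/except). Output: VTN

Answer: VTN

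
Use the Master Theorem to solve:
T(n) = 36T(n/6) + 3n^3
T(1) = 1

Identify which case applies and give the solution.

a=36, b=6, f(n)=3n^3. log_6(36) = 2. Since c=3 > 2 and the regularity condition holds (36(n/6)^3 = (36/6^3)n^3 with 36/6^3 < 1), Case 3 applies: T(n) = Θ(f(n)) = O(n^3).

Answer: O(n^3) - Case 3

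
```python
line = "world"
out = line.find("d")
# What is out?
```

Trace:
`line = "world"` → line = 'world'
`out = line.find("d")` → out = 4
So out = 4

Answer: 4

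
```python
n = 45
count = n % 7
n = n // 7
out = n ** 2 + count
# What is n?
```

Trace:
`n = 45` → n = 45
`count = n % 7` → count = 3
`n = n // 7` → n = 6
`out = n ** 2 + count` → out = 39
So n = 6

Answer: 6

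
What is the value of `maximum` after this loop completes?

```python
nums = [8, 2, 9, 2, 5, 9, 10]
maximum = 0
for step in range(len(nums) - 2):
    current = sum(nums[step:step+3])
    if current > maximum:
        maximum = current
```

Max sum of 3-element window in [8, 2, 9, 2, 5, 9, 10]
`maximum` takes the values: 0 → 19 → 24

Answer: 24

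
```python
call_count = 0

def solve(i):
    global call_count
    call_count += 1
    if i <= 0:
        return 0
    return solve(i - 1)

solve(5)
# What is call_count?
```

Linear recursion stepping by 1: 6 calls from i=5 down to ≤0.

Answer: 6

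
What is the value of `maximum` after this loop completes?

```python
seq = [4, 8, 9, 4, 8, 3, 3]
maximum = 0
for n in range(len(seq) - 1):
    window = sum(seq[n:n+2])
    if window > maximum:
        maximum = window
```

Max sum of 2-element window in [4, 8, 9, 4, 8, 3, 3]
`maximum` takes the values: 0 → 12 → 17

Answer: 17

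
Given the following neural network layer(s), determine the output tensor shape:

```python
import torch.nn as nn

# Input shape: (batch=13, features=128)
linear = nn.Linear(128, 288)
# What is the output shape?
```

Input: (13, 128) -> Output: (13, 288)

Answer: (13, 288)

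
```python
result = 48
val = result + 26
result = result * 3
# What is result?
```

Trace:
`result = 48` → result = 48
`val = result + 26` → val = 74
`result = result * 3` → result = 144
So result = 144

Answer: 144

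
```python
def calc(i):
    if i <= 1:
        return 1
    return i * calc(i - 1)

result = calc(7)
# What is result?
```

calc(7) = 7 * 6 * 5 * 4 * 3 * 2 * 1 = 5040

Answer: 5040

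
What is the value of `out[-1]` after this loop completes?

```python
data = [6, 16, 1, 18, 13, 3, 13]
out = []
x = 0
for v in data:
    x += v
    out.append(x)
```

Cumulative sum ends at 70
`out` takes the values: [] → [6] → [6, 22] → [6, 22, 23] → [6, 22, 23, 41] → [6, 22, 23, 41, 54] → [6, 22, 23, 41, 54, 57] → [6, 22, 23, 41, 54, 57, 70]
So `out[-1]` = 70

Answer: 70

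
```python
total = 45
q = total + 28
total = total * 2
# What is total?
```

Trace:
`total = 45` → total = 45
`q = total + 28` → q = 73
`total = total * 2` → total = 90
So total = 90

Answer: 90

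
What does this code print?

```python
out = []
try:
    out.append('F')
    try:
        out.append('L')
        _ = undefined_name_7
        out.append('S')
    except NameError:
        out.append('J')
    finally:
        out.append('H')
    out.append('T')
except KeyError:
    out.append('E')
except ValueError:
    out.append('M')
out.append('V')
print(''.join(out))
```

Execution trace: 'F' (try body) → 'L' (inner try body) → 'J' (inner except NameError) → 'H' (inner finally) → 'T' (try body, no exception) → 'V' (after the try/except). Output: FLJHTV

Answer: FLJHTV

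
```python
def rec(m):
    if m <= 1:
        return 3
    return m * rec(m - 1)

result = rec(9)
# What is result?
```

rec(9) = 9 * 8 * 7 * 6 * 5 * 4 * 3 * 2 * 3 = 1088640

Answer: 1088640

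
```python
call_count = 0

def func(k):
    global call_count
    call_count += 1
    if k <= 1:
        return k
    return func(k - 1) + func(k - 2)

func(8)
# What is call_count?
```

Calls(k) = 1 + Calls(k-1) + Calls(k-2); Calls(0)=Calls(1)=1. For k=8 this gives 67.

Answer: 67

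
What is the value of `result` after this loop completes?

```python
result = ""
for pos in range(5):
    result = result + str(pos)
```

Concatenate digits 0 to 4
`result` takes the values: "" → "0" → "01" → "012" → "0123" → "01234"

Answer: "01234"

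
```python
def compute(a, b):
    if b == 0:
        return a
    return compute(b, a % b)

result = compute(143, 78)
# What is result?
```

compute(143, 78) -> compute(78, 65) -> compute(65, 13) -> compute(13, 0) -> 13

Answer: 13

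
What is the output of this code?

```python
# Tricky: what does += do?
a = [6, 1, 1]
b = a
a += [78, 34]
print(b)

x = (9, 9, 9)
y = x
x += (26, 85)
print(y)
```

Key concept: += behavior differs for mutable vs immutable.
Step by step:
`a = [6, 1, 1]` → a = [6, 1, 1]
`b = a` → b = [6, 1, 1] (same object as a)
`a += [78, 34]` → a = [6, 1, 1, 78, 34] (same object as b); b = [6, 1, 1, 78, 34] (same object as a)
`print(b)` → prints [6, 1, 1, 78, 34]
`x = (9, 9, 9)` → x = (9, 9, 9)
`y = x` → y = (9, 9, 9)
`x += (26, 85)` → x = (9, 9, 9, 26, 85)
`print(y)` → prints (9, 9, 9)

Answer:
[6, 1, 1, 78, 34]
(9, 9, 9)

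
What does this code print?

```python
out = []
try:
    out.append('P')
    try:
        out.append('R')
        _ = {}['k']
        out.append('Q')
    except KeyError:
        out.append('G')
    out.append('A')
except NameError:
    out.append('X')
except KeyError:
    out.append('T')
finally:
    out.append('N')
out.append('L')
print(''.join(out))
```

Execution trace: 'P' (try body) → 'R' (inner try body) → 'G' (inner except KeyError) → 'A' (try body, no exception) → 'N' (finally) → 'L' (after the try/except). Output: PRGANL

Answer: PRGANL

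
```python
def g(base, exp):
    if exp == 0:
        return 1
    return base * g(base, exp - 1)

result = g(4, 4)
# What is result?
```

g(4, 4) = 4 * 4 * 4 * 4 = 256

Answer: 256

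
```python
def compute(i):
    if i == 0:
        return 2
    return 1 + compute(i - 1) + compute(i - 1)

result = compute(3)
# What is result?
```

compute(i) = 1 + 2·compute(i-1), compute(0)=2. Closed form: (2+1)·2^3 - 1 = 23.

Answer: 23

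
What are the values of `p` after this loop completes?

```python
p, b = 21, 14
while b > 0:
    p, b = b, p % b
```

GCD of 21 and 14
`p` takes the values: 21 → 14 → 7

Answer: 7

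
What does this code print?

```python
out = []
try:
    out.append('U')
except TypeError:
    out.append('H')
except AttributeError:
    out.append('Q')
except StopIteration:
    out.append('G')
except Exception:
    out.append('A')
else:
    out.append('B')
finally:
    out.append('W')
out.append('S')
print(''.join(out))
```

Execution trace: 'U' (try body, no exception) → 'B' (else) → 'W' (finally) → 'S' (after the try/except). Output: UBWS

Answer: UBWS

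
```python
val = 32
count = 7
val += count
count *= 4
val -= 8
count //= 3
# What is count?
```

Trace:
`val = 32` → val = 32
`count = 7` → count = 7
`val += count` → val = 39
`count *= 4` → count = 28
`val -= 8` → val = 31
`count //= 3` → count = 9
So count = 9

Answer: 9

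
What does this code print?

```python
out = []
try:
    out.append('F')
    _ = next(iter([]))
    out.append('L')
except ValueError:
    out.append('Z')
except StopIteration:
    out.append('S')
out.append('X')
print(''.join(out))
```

Execution trace: 'F' (try body) → 'S' (except StopIteration) → 'X' (after the try/except). Output: FSX

Answer: FSX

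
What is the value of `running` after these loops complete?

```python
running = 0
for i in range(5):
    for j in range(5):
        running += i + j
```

Sum of all i+j for i,j in 5x5
`running` takes the values: 0 → 1 → 3 → 6 → 10 → 11 → 13 → 16 → 20 → 25 → 27 → 30 → 34 → 39 → 45 → 48 → 52 → 57 → 63 → 70 → 74 → 79 → 85 → 92 → 100

Answer: 100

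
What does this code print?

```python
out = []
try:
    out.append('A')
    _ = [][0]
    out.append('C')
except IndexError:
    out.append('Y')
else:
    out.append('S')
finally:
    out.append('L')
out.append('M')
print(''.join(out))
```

Execution trace: 'A' (try body) → 'Y' (except IndexError) → 'L' (finally) → 'M' (after the try/except). Output: AYLM

Answer: AYLM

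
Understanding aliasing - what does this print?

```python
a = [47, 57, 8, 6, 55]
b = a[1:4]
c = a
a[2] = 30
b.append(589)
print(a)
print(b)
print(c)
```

Key concept: slice vs alias.
Step by step:
`a = [47, 57, 8, 6, 55]` → a = [47, 57, 8, 6, 55]
`b = a[1:4]` → b = [57, 8, 6]
`c = a` → c = [47, 57, 8, 6, 55] (same object as a)
`a[2] = 30` → a = [47, 57, 30, 6, 55] (same object as c); c = [47, 57, 30, 6, 55] (same object as a)
`b.append(589)` → b = [57, 8, 6, 589]
`print(a)` → prints [47, 57, 30, 6, 55]
`print(b)` → prints [57, 8, 6, 589]
`print(c)` → prints [47, 57, 30, 6, 55]

Answer:
[47, 57, 30, 6, 55]
[57, 8, 6, 589]
[47, 57, 30, 6, 55]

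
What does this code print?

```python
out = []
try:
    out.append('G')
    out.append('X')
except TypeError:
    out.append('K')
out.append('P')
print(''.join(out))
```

Execution trace: 'G' (try body) → 'X' (try body, no exception) → 'P' (after the try/except). Output: GXP

Answer: GXP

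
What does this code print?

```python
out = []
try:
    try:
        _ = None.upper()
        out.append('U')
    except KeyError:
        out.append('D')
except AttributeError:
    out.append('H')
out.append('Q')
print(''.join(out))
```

Execution trace: 'H' (outer except AttributeError) → 'Q' (after the try/except). Output: HQ

Answer: HQ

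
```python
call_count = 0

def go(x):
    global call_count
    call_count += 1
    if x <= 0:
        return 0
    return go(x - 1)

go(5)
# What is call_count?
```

Linear recursion stepping by 1: 6 calls from x=5 down to ≤0.

Answer: 6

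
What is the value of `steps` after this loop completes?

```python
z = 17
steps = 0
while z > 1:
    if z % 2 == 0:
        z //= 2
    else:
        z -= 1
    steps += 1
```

Steps to reduce 17 to 1
`steps` takes the values: 0 → 1 → 2 → 3 → 4 → 5

Answer: 5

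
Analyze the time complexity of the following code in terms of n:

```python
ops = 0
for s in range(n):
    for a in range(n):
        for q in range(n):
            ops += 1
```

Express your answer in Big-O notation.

Each loop level contributes: n × n × n. Multiplying the contributions gives O(n^3).

Answer: O(n^3)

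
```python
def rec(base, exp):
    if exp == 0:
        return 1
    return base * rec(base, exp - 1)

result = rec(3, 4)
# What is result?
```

rec(3, 4) = 3 * 3 * 3 * 3 = 81

Answer: 81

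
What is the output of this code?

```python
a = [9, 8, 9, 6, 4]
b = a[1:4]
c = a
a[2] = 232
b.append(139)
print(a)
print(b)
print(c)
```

Key concept: slice vs alias.
Step by step:
`a = [9, 8, 9, 6, 4]` → a = [9, 8, 9, 6, 4]
`b = a[1:4]` → b = [8, 9, 6]
`c = a` → c = [9, 8, 9, 6, 4] (same object as a)
`a[2] = 232` → a = [9, 8, 232, 6, 4] (same object as c); c = [9, 8, 232, 6, 4] (same object as a)
`b.append(139)` → b = [8, 9, 6, 139]
`print(a)` → prints [9, 8, 232, 6, 4]
`print(b)` → prints [8, 9, 6, 139]
`print(c)` → prints [9, 8, 232, 6, 4]

Answer:
[9, 8, 232, 6, 4]
[8, 9, 6, 139]
[9, 8, 232, 6, 4]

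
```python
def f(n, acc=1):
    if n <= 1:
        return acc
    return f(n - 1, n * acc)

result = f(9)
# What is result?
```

Accumulator trace (n, acc): (9, 1) -> (8, 9) -> (7, 72) -> (6, 504) -> (5, 3024) -> (4, 15120) -> (3, 60480) -> (2, 181440) -> (1, 362880) -> return 362880

Answer: 362880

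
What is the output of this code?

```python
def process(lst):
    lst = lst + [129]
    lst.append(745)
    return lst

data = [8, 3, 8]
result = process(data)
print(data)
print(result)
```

Key concept: rebinding parameter vs mutation.
Step by step:
`data = [8, 3, 8]` → data = [8, 3, 8]
`result = process(data)` → result = [8, 3, 8, 129, 745]
`print(data)` → prints [8, 3, 8]
`print(result)` → prints [8, 3, 8, 129, 745]

Answer:
[8, 3, 8]
[8, 3, 8, 129, 745]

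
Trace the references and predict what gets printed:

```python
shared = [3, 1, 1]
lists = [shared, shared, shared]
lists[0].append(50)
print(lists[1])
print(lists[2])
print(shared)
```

Key concept: list of same reference.
Step by step:
`shared = [3, 1, 1]` → shared = [3, 1, 1]
`lists = [shared, shared, shared]` → lists = [[3, 1, 1], [3, 1, 1], [3, 1, 1]]
`lists[0].append(50)` → shared = [3, 1, 1, 50]; lists = [[3, 1, 1, 50], [3, 1, 1, 50], [3, 1, 1, 50]]
`print(lists[1])` → prints [3, 1, 1, 50]
`print(lists[2])` → prints [3, 1, 1, 50]
`print(shared)` → prints [3, 1, 1, 50]

Answer:
[3, 1, 1, 50]
[3, 1, 1, 50]
[3, 1, 1, 50]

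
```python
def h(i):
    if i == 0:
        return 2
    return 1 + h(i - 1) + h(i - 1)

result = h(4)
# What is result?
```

h(i) = 1 + 2·h(i-1), h(0)=2. Closed form: (2+1)·2^4 - 1 = 47.

Answer: 47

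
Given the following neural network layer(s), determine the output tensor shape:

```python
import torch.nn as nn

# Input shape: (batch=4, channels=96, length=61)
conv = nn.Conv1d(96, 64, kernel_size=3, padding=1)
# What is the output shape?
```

Input: (4, 96, 61) -> Output: (4, 64, 61)

Answer: (4, 64, 61)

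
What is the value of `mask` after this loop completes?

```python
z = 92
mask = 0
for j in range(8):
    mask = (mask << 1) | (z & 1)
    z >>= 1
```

Reverse lowest 8 bits of 92
`mask` takes the values: 0 → 1 → 3 → 7 → 14 → 29 → 58

Answer: 58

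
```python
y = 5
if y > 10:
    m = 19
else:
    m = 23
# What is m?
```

Trace:
`y = 5` → y = 5
`if y > 10: ...` → y > 10 is False, take else branch → m = 23
So m = 23

Answer: 23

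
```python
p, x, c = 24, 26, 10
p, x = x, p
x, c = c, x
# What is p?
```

Trace:
`p, x, c = 24, 26, 10` → p = 24; x = 26; c = 10
`p, x = x, p` → p = 26; x = 24
`x, c = c, x` → x = 10; c = 24
So p = 26

Answer: 26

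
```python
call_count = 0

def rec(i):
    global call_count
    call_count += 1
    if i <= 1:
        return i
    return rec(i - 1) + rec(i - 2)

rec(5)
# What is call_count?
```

Calls(i) = 1 + Calls(i-1) + Calls(i-2); Calls(0)=Calls(1)=1. For i=5 this gives 15.

Answer: 15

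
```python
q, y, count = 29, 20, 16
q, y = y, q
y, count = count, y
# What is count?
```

Trace:
`q, y, count = 29, 20, 16` → q = 29; y = 20; count = 16
`q, y = y, q` → q = 20; y = 29
`y, count = count, y` → y = 16; count = 29
So count = 29

Answer: 29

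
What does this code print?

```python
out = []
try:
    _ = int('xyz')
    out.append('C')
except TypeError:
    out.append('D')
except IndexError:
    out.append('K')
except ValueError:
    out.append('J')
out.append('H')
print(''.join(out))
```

Execution trace: 'J' (except ValueError) → 'H' (after the try/except). Output: JH

Answer: JH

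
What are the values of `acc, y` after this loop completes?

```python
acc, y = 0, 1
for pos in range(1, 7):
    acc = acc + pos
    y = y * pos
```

Sum and factorial of 1 to 6
`acc, y` takes the values: (0, 1) → (1, 1) → (3, 1) → (3, 2) → (6, 2) → (6, 6) → (10, 6) → (10, 24) → (15, 24) → (15, 120) → (21, 120) → (21, 720)

Answer: 21, 720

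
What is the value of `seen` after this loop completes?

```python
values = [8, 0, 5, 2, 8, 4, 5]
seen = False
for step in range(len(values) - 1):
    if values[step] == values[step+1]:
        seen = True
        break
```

Check consecutive duplicates in [8, 0, 5, 2, 8, 4, 5]
`seen` takes the values: False

Answer: False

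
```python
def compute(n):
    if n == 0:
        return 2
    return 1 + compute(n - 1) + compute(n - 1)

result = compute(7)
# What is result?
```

compute(n) = 1 + 2·compute(n-1), compute(0)=2. Closed form: (2+1)·2^7 - 1 = 383.

Answer: 383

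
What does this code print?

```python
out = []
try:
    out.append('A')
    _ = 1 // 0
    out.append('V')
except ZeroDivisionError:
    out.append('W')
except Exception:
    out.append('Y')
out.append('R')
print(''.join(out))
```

Execution trace: 'A' (try body) → 'W' (except ZeroDivisionError) → 'R' (after the try/except). Output: AWR

Answer: AWR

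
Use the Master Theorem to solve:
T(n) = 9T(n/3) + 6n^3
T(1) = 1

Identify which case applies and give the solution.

a=9, b=3, f(n)=6n^3. log_3(9) = 2. Since c=3 > 2 and the regularity condition holds (9(n/3)^3 = (9/3^3)n^3 with 9/3^3 < 1), Case 3 applies: T(n) = Θ(f(n)) = O(n^3).

Answer: O(n^3) - Case 3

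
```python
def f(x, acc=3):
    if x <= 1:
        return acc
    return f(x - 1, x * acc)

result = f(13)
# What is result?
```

Accumulator trace (n, acc): (13, 3) -> (12, 39) -> (11, 468) -> (10, 5148) -> (9, 51480) -> (8, 463320) -> (7, 3706560) -> (6, 25945920) -> (5, 155675520) -> (4, 778377600) -> (3, 3113510400) -> (2, 9340531200) -> (1, 18681062400) -> return 18681062400

Answer: 18681062400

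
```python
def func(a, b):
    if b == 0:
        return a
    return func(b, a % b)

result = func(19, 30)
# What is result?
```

func(19, 30) -> func(30, 19) -> func(19, 11) -> func(11, 8) -> func(8, 3) -> func(3, 2) -> func(2, 1) -> func(1, 0) -> 1

Answer: 1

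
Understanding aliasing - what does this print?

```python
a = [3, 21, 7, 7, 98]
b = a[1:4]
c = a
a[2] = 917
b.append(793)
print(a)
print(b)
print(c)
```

Key concept: slice vs alias.
Step by step:
`a = [3, 21, 7, 7, 98]` → a = [3, 21, 7, 7, 98]
`b = a[1:4]` → b = [21, 7, 7]
`c = a` → c = [3, 21, 7, 7, 98] (same object as a)
`a[2] = 917` → a = [3, 21, 917, 7, 98] (same object as c); c = [3, 21, 917, 7, 98] (same object as a)
`b.append(793)` → b = [21, 7, 7, 793]
`print(a)` → prints [3, 21, 917, 7, 98]
`print(b)` → prints [21, 7, 7, 793]
`print(c)` → prints [3, 21, 917, 7, 98]

Answer:
[3, 21, 917, 7, 98]
[21, 7, 7, 793]
[3, 21, 917, 7, 98]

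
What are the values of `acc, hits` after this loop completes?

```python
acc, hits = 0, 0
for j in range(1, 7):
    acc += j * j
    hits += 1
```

Sum of squares and count
`acc, hits` takes the values: (0, 0) → (1, 0) → (1, 1) → (5, 1) → (5, 2) → (14, 2) → (14, 3) → (30, 3) → (30, 4) → (55, 4) → (55, 5) → (91, 5) → (91, 6)

Answer: 91, 6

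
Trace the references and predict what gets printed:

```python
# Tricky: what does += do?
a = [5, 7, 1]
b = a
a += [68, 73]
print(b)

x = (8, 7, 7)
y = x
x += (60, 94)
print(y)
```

Key concept: += behavior differs for mutable vs immutable.
Step by step:
`a = [5, 7, 1]` → a = [5, 7, 1]
`b = a` → b = [5, 7, 1] (same object as a)
`a += [68, 73]` → a = [5, 7, 1, 68, 73] (same object as b); b = [5, 7, 1, 68, 73] (same object as a)
`print(b)` → prints [5, 7, 1, 68, 73]
`x = (8, 7, 7)` → x = (8, 7, 7)
`y = x` → y = (8, 7, 7)
`x += (60, 94)` → x = (8, 7, 7, 60, 94)
`print(y)` → prints (8, 7, 7)

Answer:
[5, 7, 1, 68, 73]
(8, 7, 7)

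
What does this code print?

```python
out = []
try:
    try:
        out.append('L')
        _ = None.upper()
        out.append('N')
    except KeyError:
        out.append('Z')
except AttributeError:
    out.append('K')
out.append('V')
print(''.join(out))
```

Execution trace: 'L' (inner try body) → 'K' (outer except AttributeError) → 'V' (after the try/except). Output: LKV

Answer: LKV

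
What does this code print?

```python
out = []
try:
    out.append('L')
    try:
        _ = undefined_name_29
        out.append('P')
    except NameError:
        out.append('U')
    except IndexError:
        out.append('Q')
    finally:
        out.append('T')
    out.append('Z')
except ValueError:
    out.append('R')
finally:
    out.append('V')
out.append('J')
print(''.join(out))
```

Execution trace: 'L' (try body) → 'U' (inner except NameError) → 'T' (inner finally) → 'Z' (try body, no exception) → 'V' (finally) → 'J' (after the try/except). Output: LUTZVJ

Answer: LUTZVJ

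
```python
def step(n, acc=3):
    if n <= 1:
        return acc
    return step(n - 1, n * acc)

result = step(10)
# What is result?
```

Accumulator trace (n, acc): (10, 3) -> (9, 30) -> (8, 270) -> (7, 2160) -> (6, 15120) -> (5, 90720) -> (4, 453600) -> (3, 1814400) -> (2, 5443200) -> (1, 10886400) -> return 10886400

Answer: 10886400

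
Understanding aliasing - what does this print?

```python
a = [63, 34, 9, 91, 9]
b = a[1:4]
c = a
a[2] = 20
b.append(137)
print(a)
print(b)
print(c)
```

Key concept: slice vs alias.
Step by step:
`a = [63, 34, 9, 91, 9]` → a = [63, 34, 9, 91, 9]
`b = a[1:4]` → b = [34, 9, 91]
`c = a` → c = [63, 34, 9, 91, 9] (same object as a)
`a[2] = 20` → a = [63, 34, 20, 91, 9] (same object as c); c = [63, 34, 20, 91, 9] (same object as a)
`b.append(137)` → b = [34, 9, 91, 137]
`print(a)` → prints [63, 34, 20, 91, 9]
`print(b)` → prints [34, 9, 91, 137]
`print(c)` → prints [63, 34, 20, 91, 9]

Answer:
[63, 34, 20, 91, 9]
[34, 9, 91, 137]
[63, 34, 20, 91, 9]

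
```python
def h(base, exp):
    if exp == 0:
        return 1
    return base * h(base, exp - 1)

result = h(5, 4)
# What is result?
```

h(5, 4) = 5 * 5 * 5 * 5 = 625

Answer: 625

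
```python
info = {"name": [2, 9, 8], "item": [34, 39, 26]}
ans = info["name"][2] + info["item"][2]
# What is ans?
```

Trace:
`info = {"name": [2, 9, 8], "item": [34, 39, 26]}` → info = {'name': [2, 9, 8], 'item': [34, 39, 26]}
`ans = info["name"][2] + info["item"][2]` → ans = 34
So ans = 34

Answer: 34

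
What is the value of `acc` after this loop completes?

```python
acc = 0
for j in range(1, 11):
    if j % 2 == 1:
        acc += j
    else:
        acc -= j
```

Add odd, subtract even
`acc` takes the values: 0 → 1 → -1 → 2 → -2 → 3 → -3 → 4 → -4 → 5 → -5

Answer: -5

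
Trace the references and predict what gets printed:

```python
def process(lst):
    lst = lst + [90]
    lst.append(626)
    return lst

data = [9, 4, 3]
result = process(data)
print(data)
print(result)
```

Key concept: rebinding parameter vs mutation.
Step by step:
`data = [9, 4, 3]` → data = [9, 4, 3]
`result = process(data)` → result = [9, 4, 3, 90, 626]
`print(data)` → prints [9, 4, 3]
`print(result)` → prints [9, 4, 3, 90, 626]

Answer:
[9, 4, 3]
[9, 4, 3, 90, 626]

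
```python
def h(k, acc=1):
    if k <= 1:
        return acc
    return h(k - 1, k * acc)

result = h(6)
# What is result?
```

Accumulator trace (n, acc): (6, 1) -> (5, 6) -> (4, 30) -> (3, 120) -> (2, 360) -> (1, 720) -> return 720

Answer: 720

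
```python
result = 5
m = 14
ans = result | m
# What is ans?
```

Trace:
`result = 5` → result = 5
`m = 14` → m = 14
`ans = result | m` → ans = 15
So ans = 15

Answer: 15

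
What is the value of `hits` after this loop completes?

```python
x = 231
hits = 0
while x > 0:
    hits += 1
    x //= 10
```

Count digits by repeated division by 10
`hits` takes the values: 0 → 1 → 2 → 3

Answer: 3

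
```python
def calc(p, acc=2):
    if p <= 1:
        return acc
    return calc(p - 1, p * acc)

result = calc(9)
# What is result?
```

Accumulator trace (n, acc): (9, 2) -> (8, 18) -> (7, 144) -> (6, 1008) -> (5, 6048) -> (4, 30240) -> (3, 120960) -> (2, 362880) -> (1, 725760) -> return 725760

Answer: 725760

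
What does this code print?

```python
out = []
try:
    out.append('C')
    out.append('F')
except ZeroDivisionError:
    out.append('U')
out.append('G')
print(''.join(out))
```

Execution trace: 'C' (try body) → 'F' (try body, no exception) → 'G' (after the try/except). Output: CFG

Answer: CFG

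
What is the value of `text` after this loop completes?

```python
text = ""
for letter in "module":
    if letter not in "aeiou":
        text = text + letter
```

Remove vowels from 'module'
`text` takes the values: "" → "m" → "md" → "mdl"

Answer: "mdl"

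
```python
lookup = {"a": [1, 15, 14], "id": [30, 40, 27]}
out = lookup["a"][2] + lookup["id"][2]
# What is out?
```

Trace:
`lookup = {"a": [1, 15, 14], "id": [30, 40, 27]}` → lookup = {'a': [1, 15, 14], 'id': [30, 40, 27]}
`out = lookup["a"][2] + lookup["id"][2]` → out = 41
So out = 41

Answer: 41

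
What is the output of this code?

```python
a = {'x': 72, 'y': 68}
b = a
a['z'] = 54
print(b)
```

Key concept: dict aliasing.
Step by step:
`a = {'x': 72, 'y': 68}` → a = {'x': 72, 'y': 68}
`b = a` → b = {'x': 72, 'y': 68} (same object as a)
`a['z'] = 54` → a = {'x': 72, 'y': 68, 'z': 54} (same object as b); b = {'x': 72, 'y': 68, 'z': 54} (same object as a)
`print(b)` → prints {'x': 72, 'y': 68, 'z': 54}

Answer: {'x': 72, 'y': 68, 'z': 54}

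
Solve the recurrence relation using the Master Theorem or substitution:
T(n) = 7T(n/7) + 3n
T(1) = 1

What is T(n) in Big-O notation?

By Master Theorem: a=7, b=7, f(n)=3n. Since log_7(7) = 1 and f(n) = Θ(n^1), Case 2 applies. T(n) = O(n log n).

Answer: O(n log n)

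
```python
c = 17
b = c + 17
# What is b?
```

Trace:
`c = 17` → c = 17
`b = c + 17` → b = 34
So b = 34

Answer: 34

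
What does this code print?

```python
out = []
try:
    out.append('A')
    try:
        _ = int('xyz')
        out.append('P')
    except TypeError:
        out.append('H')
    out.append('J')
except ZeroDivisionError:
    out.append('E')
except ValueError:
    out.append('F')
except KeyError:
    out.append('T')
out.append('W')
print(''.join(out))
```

Execution trace: 'A' (try body) → 'F' (except ValueError) → 'W' (after the try/except). Output: AFW

Answer: AFW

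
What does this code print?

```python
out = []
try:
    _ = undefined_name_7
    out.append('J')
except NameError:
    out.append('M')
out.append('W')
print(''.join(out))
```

Execution trace: 'M' (except NameError) → 'W' (after the try/except). Output: MW

Answer: MW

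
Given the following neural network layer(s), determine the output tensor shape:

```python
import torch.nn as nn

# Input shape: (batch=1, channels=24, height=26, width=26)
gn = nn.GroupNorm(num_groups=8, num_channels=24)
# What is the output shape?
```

Input: (1, 24, 26, 26) -> Output: (1, 24, 26, 26)

Answer: (1, 24, 26, 26)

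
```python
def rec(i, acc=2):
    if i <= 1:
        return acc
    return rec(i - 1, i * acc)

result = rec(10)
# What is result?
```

Accumulator trace (n, acc): (10, 2) -> (9, 20) -> (8, 180) -> (7, 1440) -> (6, 10080) -> (5, 60480) -> (4, 302400) -> (3, 1209600) -> (2, 3628800) -> (1, 7257600) -> return 7257600

Answer: 7257600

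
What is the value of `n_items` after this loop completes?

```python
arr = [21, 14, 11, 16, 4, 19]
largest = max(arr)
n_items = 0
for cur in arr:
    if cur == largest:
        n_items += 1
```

Count of max value 21 in [21, 14, 11, 16, 4, 19]
`n_items` takes the values: 0 → 1

Answer: 1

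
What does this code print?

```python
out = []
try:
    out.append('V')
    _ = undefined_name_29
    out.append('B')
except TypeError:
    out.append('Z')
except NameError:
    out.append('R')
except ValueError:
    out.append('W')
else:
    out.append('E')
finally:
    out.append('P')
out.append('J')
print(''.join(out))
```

Execution trace: 'V' (try body) → 'R' (except NameError) → 'P' (finally) → 'J' (after the try/except). Output: VRPJ

Answer: VRPJ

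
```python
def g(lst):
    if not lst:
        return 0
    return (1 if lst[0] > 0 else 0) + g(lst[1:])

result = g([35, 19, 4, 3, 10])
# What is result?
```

Count of positive elements in [35, 19, 4, 3, 10] = 5

Answer: 5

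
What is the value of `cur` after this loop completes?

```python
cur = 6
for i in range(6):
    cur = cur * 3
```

Multiply by 3, 6 times: 6 * 3^6 = 4374
`cur` takes the values: 6 → 18 → 54 → 162 → 486 → 1458 → 4374

Answer: 4374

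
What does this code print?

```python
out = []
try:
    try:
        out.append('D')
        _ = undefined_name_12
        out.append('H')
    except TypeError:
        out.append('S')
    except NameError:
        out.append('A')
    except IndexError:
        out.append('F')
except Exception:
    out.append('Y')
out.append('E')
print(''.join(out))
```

Execution trace: 'D' (inner try body) → 'A' (inner except NameError) → 'E' (after the try/except). Output: DAE

Answer: DAE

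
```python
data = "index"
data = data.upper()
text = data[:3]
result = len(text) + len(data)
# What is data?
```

Trace:
`data = "index"` → data = 'index'
`data = data.upper()` → data = 'INDEX'
`text = data[:3]` → text = 'IND'
`result = len(text) + len(data)` → result = 8
So data = 'INDEX'

Answer: 'INDEX'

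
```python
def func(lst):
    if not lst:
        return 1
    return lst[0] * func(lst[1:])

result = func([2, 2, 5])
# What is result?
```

Product over [2, 2, 5] = 2 * 2 * 5 = 20

Answer: 20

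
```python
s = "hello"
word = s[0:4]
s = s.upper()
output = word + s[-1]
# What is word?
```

Trace:
`s = "hello"` → s = 'hello'
`word = s[0:4]` → word = 'hell'
`s = s.upper()` → s = 'HELLO'
`output = word + s[-1]` → output = 'hellO'
So word = 'hell'

Answer: 'hell'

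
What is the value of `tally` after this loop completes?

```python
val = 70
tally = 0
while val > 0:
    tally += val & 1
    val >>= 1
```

Count set bits in 70 (binary: 0b1000110)
`tally` takes the values: 0 → 1 → 2 → 3

Answer: 3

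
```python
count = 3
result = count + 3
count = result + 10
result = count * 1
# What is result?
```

Trace:
`count = 3` → count = 3
`result = count + 3` → result = 6
`count = result + 10` → count = 16
`result = count * 1` → result = 16
So result = 16

Answer: 16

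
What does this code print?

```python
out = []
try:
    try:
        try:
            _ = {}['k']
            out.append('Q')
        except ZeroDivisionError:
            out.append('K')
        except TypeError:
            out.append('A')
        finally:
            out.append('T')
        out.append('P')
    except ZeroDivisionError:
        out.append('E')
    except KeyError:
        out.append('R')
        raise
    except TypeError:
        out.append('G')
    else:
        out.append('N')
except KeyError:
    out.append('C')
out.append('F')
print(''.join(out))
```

Execution trace: 'T' (inner finally) → 'R' (except KeyError) → 'C' (outer except KeyError) → 'F' (after the try/except). Output: TRCF

Answer: TRCF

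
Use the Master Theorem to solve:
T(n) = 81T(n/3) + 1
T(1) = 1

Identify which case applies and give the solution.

a=81, b=3, f(n)=1. log_3(81) = 4. Since c=0 < 4, Case 1 applies: T(n) = Θ(n^log_b(a)) = O(n^4).

Answer: O(n^4) - Case 1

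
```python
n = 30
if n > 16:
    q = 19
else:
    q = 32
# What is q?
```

Trace:
`n = 30` → n = 30
`if n > 16: ...` → n > 16 is True → q = 19
So q = 19

Answer: 19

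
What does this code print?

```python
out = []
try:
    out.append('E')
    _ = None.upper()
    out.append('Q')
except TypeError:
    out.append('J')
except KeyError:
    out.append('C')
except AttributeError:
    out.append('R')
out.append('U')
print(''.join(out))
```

Execution trace: 'E' (try body) → 'R' (except AttributeError) → 'U' (after the try/except). Output: ERU

Answer: ERU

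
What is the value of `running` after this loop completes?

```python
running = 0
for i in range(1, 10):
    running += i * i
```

Sum of squares 1² to 9² = 285
`running` takes the values: 0 → 1 → 5 → 14 → 30 → 55 → 91 → 140 → 204 → 285

Answer: 285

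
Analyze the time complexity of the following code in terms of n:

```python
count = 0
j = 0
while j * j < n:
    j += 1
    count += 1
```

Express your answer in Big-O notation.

Each loop level contributes: √n. Multiplying the contributions gives O(√n).

Answer: O(√n)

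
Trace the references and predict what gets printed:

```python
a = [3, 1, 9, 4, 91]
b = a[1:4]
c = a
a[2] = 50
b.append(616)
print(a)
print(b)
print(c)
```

Key concept: slice vs alias.
Step by step:
`a = [3, 1, 9, 4, 91]` → a = [3, 1, 9, 4, 91]
`b = a[1:4]` → b = [1, 9, 4]
`c = a` → c = [3, 1, 9, 4, 91] (same object as a)
`a[2] = 50` → a = [3, 1, 50, 4, 91] (same object as c); c = [3, 1, 50, 4, 91] (same object as a)
`b.append(616)` → b = [1, 9, 4, 616]
`print(a)` → prints [3, 1, 50, 4, 91]
`print(b)` → prints [1, 9, 4, 616]
`print(c)` → prints [3, 1, 50, 4, 91]

Answer:
[3, 1, 50, 4, 91]
[1, 9, 4, 616]
[3, 1, 50, 4, 91]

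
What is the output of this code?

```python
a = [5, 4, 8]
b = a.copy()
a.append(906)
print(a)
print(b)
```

Key concept: list.copy() creates independent copy.
Step by step:
`a = [5, 4, 8]` → a = [5, 4, 8]
`b = a.copy()` → b = [5, 4, 8]
`a.append(906)` → a = [5, 4, 8, 906]
`print(a)` → prints [5, 4, 8, 906]
`print(b)` → prints [5, 4, 8]

Answer:
[5, 4, 8, 906]
[5, 4, 8]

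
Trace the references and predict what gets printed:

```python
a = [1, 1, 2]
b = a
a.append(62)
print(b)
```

Key concept: basic list aliasing.
Step by step:
`a = [1, 1, 2]` → a = [1, 1, 2]
`b = a` → b = [1, 1, 2] (same object as a)
`a.append(62)` → a = [1, 1, 2, 62] (same object as b); b = [1, 1, 2, 62] (same object as a)
`print(b)` → prints [1, 1, 2, 62]

Answer: [1, 1, 2, 62]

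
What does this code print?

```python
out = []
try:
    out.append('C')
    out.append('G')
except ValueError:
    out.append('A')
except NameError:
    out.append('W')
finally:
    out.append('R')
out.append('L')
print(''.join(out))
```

Execution trace: 'C' (try body) → 'G' (try body, no exception) → 'R' (finally) → 'L' (after the try/except). Output: CGRL

Answer: CGRL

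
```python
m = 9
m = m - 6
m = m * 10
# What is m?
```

Trace:
`m = 9` → m = 9
`m = m - 6` → m = 3
`m = m * 10` → m = 30
So m = 30

Answer: 30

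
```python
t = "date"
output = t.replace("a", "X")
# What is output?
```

Trace:
`t = "date"` → t = 'date'
`output = t.replace("a", "X")` → output = 'dXte'
So output = 'dXte'

Answer: 'dXte'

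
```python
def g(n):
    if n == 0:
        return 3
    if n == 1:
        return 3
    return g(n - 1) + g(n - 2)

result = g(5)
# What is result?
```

Build up from base cases: g(0)=3, g(1)=3, g(2)=6, g(3)=9, g(4)=15, g(5)=24

Answer: 24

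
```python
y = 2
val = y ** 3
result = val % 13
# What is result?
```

Trace:
`y = 2` → y = 2
`val = y ** 3` → val = 8
`result = val % 13` → result = 8
So result = 8

Answer: 8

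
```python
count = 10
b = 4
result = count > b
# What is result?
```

Trace:
`count = 10` → count = 10
`b = 4` → b = 4
`result = count > b` → result = True
So result = True

Answer: True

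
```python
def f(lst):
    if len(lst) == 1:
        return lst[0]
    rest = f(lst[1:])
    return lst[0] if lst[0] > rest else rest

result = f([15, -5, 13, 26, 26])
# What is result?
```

Recursive max over [15, -5, 13, 26, 26] = 26

Answer: 26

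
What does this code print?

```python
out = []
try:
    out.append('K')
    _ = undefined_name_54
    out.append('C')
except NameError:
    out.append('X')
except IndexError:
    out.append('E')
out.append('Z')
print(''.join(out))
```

Execution trace: 'K' (try body) → 'X' (except NameError) → 'Z' (after the try/except). Output: KXZ

Answer: KXZ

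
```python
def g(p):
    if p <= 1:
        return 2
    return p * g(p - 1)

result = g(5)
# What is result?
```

g(5) = 5 * 4 * 3 * 2 * 2 = 240

Answer: 240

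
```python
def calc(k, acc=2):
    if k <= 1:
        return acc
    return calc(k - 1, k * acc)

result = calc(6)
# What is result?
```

Accumulator trace (n, acc): (6, 2) -> (5, 12) -> (4, 60) -> (3, 240) -> (2, 720) -> (1, 1440) -> return 1440

Answer: 1440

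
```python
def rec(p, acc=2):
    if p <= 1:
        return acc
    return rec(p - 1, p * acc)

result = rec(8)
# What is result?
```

Accumulator trace (n, acc): (8, 2) -> (7, 16) -> (6, 112) -> (5, 672) -> (4, 3360) -> (3, 13440) -> (2, 40320) -> (1, 80640) -> return 80640

Answer: 80640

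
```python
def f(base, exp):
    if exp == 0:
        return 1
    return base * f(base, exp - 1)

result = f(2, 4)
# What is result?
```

f(2, 4) = 2 * 2 * 2 * 2 = 16

Answer: 16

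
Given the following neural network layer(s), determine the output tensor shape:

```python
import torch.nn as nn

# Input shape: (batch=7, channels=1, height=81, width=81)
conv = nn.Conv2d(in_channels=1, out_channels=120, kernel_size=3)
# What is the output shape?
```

Input: (7, 1, 81, 81) -> Output: (7, 120, 79, 79)

Answer: (7, 120, 79, 79)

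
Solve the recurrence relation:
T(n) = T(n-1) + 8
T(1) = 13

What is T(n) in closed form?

Unrolling: T(n) = T(1) + 8·(n-1) = 13 + 8(n-1) = 8n + 5.

Answer: T(n) = 8n + 5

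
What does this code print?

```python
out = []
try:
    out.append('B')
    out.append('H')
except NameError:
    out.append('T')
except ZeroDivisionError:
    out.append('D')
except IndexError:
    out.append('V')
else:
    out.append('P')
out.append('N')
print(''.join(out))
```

Execution trace: 'B' (try body) → 'H' (try body, no exception) → 'P' (else) → 'N' (after the try/except). Output: BHPN

Answer: BHPN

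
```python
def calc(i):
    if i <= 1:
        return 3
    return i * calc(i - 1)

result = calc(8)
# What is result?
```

calc(8) = 8 * 7 * 6 * 5 * 4 * 3 * 2 * 3 = 120960

Answer: 120960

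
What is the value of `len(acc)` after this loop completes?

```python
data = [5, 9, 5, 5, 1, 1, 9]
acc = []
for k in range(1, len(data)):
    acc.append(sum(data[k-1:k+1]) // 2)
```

Number of 2-element averages
`acc` takes the values: [] → [7] → [7, 7] → [7, 7, 5] → [7, 7, 5, 3] → [7, 7, 5, 3, 1] → [7, 7, 5, 3, 1, 5]
So `len(acc)` = 6

Answer: 6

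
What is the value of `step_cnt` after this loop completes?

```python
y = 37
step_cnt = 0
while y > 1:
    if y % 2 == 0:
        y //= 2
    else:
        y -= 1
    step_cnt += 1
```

Steps to reduce 37 to 1
`step_cnt` takes the values: 0 → 1 → 2 → 3 → 4 → 5 → 6 → 7

Answer: 7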